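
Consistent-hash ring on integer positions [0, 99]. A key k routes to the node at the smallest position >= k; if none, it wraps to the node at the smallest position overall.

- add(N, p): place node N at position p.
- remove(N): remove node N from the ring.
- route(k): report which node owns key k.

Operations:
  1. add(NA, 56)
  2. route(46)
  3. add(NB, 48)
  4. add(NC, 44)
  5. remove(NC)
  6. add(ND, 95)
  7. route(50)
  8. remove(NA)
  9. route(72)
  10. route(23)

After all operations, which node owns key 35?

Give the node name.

Op 1: add NA@56 -> ring=[56:NA]
Op 2: route key 46: smallest pos >= 46 is 56 -> NA
Op 3: add NB@48 -> ring=[48:NB,56:NA]
Op 4: add NC@44 -> ring=[44:NC,48:NB,56:NA]
Op 5: remove NC -> ring=[48:NB,56:NA]
Op 6: add ND@95 -> ring=[48:NB,56:NA,95:ND]
Op 7: route key 50: smallest pos >= 50 is 56 -> NA
Op 8: remove NA -> ring=[48:NB,95:ND]
Op 9: route key 72: smallest pos >= 72 is 95 -> ND
Op 10: route key 23: smallest pos >= 23 is 48 -> NB
Final route key 35: smallest pos >= 35 is 48 -> NB

Answer: NB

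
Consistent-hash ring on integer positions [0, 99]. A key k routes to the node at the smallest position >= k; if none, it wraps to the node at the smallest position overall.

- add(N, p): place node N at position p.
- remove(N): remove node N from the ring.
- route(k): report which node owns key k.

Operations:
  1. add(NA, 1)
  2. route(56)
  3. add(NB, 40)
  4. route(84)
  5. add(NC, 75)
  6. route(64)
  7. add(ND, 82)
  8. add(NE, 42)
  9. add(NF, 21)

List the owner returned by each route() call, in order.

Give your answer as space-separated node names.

Answer: NA NA NC

Derivation:
Op 1: add NA@1 -> ring=[1:NA]
Op 2: route key 56: none >= 56, wrap to smallest pos 1 -> NA
Op 3: add NB@40 -> ring=[1:NA,40:NB]
Op 4: route key 84: none >= 84, wrap to smallest pos 1 -> NA
Op 5: add NC@75 -> ring=[1:NA,40:NB,75:NC]
Op 6: route key 64: smallest pos >= 64 is 75 -> NC
Op 7: add ND@82 -> ring=[1:NA,40:NB,75:NC,82:ND]
Op 8: add NE@42 -> ring=[1:NA,40:NB,42:NE,75:NC,82:ND]
Op 9: add NF@21 -> ring=[1:NA,21:NF,40:NB,42:NE,75:NC,82:ND]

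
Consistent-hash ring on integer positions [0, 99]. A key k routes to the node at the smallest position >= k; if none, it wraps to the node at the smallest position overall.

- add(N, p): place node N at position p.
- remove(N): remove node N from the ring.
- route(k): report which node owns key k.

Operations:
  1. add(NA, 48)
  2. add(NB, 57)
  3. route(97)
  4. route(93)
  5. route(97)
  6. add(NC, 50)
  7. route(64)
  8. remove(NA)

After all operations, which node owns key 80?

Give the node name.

Op 1: add NA@48 -> ring=[48:NA]
Op 2: add NB@57 -> ring=[48:NA,57:NB]
Op 3: route key 97: none >= 97, wrap to smallest pos 48 -> NA
Op 4: route key 93: none >= 93, wrap to smallest pos 48 -> NA
Op 5: route key 97: none >= 97, wrap to smallest pos 48 -> NA
Op 6: add NC@50 -> ring=[48:NA,50:NC,57:NB]
Op 7: route key 64: none >= 64, wrap to smallest pos 48 -> NA
Op 8: remove NA -> ring=[50:NC,57:NB]
Final route key 80: none >= 80, wrap to smallest pos 50 -> NC

Answer: NC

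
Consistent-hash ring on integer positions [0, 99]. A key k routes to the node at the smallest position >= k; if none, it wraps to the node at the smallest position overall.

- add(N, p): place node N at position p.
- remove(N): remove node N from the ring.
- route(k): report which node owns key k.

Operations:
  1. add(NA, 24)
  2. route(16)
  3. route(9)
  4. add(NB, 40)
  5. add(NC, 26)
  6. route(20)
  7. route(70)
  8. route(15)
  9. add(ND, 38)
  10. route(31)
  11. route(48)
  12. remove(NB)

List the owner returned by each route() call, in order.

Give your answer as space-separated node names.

Answer: NA NA NA NA NA ND NA

Derivation:
Op 1: add NA@24 -> ring=[24:NA]
Op 2: route key 16: smallest pos >= 16 is 24 -> NA
Op 3: route key 9: smallest pos >= 9 is 24 -> NA
Op 4: add NB@40 -> ring=[24:NA,40:NB]
Op 5: add NC@26 -> ring=[24:NA,26:NC,40:NB]
Op 6: route key 20: smallest pos >= 20 is 24 -> NA
Op 7: route key 70: none >= 70, wrap to smallest pos 24 -> NA
Op 8: route key 15: smallest pos >= 15 is 24 -> NA
Op 9: add ND@38 -> ring=[24:NA,26:NC,38:ND,40:NB]
Op 10: route key 31: smallest pos >= 31 is 38 -> ND
Op 11: route key 48: none >= 48, wrap to smallest pos 24 -> NA
Op 12: remove NB -> ring=[24:NA,26:NC,38:ND]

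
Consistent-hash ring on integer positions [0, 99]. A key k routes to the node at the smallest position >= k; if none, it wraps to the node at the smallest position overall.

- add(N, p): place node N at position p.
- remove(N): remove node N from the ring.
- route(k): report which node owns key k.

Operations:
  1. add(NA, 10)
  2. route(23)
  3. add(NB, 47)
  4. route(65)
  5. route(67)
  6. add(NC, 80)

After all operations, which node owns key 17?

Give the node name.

Op 1: add NA@10 -> ring=[10:NA]
Op 2: route key 23: none >= 23, wrap to smallest pos 10 -> NA
Op 3: add NB@47 -> ring=[10:NA,47:NB]
Op 4: route key 65: none >= 65, wrap to smallest pos 10 -> NA
Op 5: route key 67: none >= 67, wrap to smallest pos 10 -> NA
Op 6: add NC@80 -> ring=[10:NA,47:NB,80:NC]
Final route key 17: smallest pos >= 17 is 47 -> NB

Answer: NB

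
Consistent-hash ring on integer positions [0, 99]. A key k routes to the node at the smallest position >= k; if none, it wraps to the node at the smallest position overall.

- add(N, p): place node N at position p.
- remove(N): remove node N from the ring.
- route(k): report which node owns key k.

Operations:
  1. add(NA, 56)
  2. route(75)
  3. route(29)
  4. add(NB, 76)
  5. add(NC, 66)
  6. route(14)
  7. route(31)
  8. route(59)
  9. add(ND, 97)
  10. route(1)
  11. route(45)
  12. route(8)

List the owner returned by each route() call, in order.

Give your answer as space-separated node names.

Answer: NA NA NA NA NC NA NA NA

Derivation:
Op 1: add NA@56 -> ring=[56:NA]
Op 2: route key 75: none >= 75, wrap to smallest pos 56 -> NA
Op 3: route key 29: smallest pos >= 29 is 56 -> NA
Op 4: add NB@76 -> ring=[56:NA,76:NB]
Op 5: add NC@66 -> ring=[56:NA,66:NC,76:NB]
Op 6: route key 14: smallest pos >= 14 is 56 -> NA
Op 7: route key 31: smallest pos >= 31 is 56 -> NA
Op 8: route key 59: smallest pos >= 59 is 66 -> NC
Op 9: add ND@97 -> ring=[56:NA,66:NC,76:NB,97:ND]
Op 10: route key 1: smallest pos >= 1 is 56 -> NA
Op 11: route key 45: smallest pos >= 45 is 56 -> NA
Op 12: route key 8: smallest pos >= 8 is 56 -> NA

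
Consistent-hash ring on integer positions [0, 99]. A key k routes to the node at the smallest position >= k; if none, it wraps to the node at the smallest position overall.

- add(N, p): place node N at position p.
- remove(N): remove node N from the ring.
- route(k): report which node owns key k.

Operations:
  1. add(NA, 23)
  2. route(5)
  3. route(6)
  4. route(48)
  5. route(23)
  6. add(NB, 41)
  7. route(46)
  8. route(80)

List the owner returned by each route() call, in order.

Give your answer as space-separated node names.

Answer: NA NA NA NA NA NA

Derivation:
Op 1: add NA@23 -> ring=[23:NA]
Op 2: route key 5: smallest pos >= 5 is 23 -> NA
Op 3: route key 6: smallest pos >= 6 is 23 -> NA
Op 4: route key 48: none >= 48, wrap to smallest pos 23 -> NA
Op 5: route key 23: smallest pos >= 23 is 23 -> NA
Op 6: add NB@41 -> ring=[23:NA,41:NB]
Op 7: route key 46: none >= 46, wrap to smallest pos 23 -> NA
Op 8: route key 80: none >= 80, wrap to smallest pos 23 -> NA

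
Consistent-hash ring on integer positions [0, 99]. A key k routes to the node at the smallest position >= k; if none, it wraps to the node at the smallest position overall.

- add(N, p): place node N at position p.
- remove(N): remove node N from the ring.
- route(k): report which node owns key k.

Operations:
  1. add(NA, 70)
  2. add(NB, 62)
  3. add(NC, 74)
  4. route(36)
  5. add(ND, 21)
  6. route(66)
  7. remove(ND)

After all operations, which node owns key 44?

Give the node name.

Answer: NB

Derivation:
Op 1: add NA@70 -> ring=[70:NA]
Op 2: add NB@62 -> ring=[62:NB,70:NA]
Op 3: add NC@74 -> ring=[62:NB,70:NA,74:NC]
Op 4: route key 36: smallest pos >= 36 is 62 -> NB
Op 5: add ND@21 -> ring=[21:ND,62:NB,70:NA,74:NC]
Op 6: route key 66: smallest pos >= 66 is 70 -> NA
Op 7: remove ND -> ring=[62:NB,70:NA,74:NC]
Final route key 44: smallest pos >= 44 is 62 -> NB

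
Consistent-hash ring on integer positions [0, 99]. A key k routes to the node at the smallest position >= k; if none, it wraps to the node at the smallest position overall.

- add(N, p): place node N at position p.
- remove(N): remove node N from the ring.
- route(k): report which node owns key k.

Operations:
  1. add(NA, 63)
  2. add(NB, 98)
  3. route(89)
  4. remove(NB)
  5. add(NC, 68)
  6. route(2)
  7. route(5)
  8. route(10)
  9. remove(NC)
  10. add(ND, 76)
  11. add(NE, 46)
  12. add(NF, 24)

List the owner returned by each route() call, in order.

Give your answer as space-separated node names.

Op 1: add NA@63 -> ring=[63:NA]
Op 2: add NB@98 -> ring=[63:NA,98:NB]
Op 3: route key 89: smallest pos >= 89 is 98 -> NB
Op 4: remove NB -> ring=[63:NA]
Op 5: add NC@68 -> ring=[63:NA,68:NC]
Op 6: route key 2: smallest pos >= 2 is 63 -> NA
Op 7: route key 5: smallest pos >= 5 is 63 -> NA
Op 8: route key 10: smallest pos >= 10 is 63 -> NA
Op 9: remove NC -> ring=[63:NA]
Op 10: add ND@76 -> ring=[63:NA,76:ND]
Op 11: add NE@46 -> ring=[46:NE,63:NA,76:ND]
Op 12: add NF@24 -> ring=[24:NF,46:NE,63:NA,76:ND]

Answer: NB NA NA NA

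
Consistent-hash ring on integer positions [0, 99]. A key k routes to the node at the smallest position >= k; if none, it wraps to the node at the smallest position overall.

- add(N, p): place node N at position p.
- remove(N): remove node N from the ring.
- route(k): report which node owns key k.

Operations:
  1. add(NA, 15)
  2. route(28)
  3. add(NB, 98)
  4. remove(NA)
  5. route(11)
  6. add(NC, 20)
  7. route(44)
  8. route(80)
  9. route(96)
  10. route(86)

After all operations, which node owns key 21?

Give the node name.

Op 1: add NA@15 -> ring=[15:NA]
Op 2: route key 28: none >= 28, wrap to smallest pos 15 -> NA
Op 3: add NB@98 -> ring=[15:NA,98:NB]
Op 4: remove NA -> ring=[98:NB]
Op 5: route key 11: smallest pos >= 11 is 98 -> NB
Op 6: add NC@20 -> ring=[20:NC,98:NB]
Op 7: route key 44: smallest pos >= 44 is 98 -> NB
Op 8: route key 80: smallest pos >= 80 is 98 -> NB
Op 9: route key 96: smallest pos >= 96 is 98 -> NB
Op 10: route key 86: smallest pos >= 86 is 98 -> NB
Final route key 21: smallest pos >= 21 is 98 -> NB

Answer: NB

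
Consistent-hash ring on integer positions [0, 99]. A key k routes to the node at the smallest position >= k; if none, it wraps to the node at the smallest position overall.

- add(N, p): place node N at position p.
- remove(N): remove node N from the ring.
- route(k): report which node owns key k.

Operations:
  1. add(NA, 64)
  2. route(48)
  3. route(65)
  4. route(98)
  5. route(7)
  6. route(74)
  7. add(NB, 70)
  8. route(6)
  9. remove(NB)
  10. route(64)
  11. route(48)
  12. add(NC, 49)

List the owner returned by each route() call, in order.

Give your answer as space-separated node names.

Answer: NA NA NA NA NA NA NA NA

Derivation:
Op 1: add NA@64 -> ring=[64:NA]
Op 2: route key 48: smallest pos >= 48 is 64 -> NA
Op 3: route key 65: none >= 65, wrap to smallest pos 64 -> NA
Op 4: route key 98: none >= 98, wrap to smallest pos 64 -> NA
Op 5: route key 7: smallest pos >= 7 is 64 -> NA
Op 6: route key 74: none >= 74, wrap to smallest pos 64 -> NA
Op 7: add NB@70 -> ring=[64:NA,70:NB]
Op 8: route key 6: smallest pos >= 6 is 64 -> NA
Op 9: remove NB -> ring=[64:NA]
Op 10: route key 64: smallest pos >= 64 is 64 -> NA
Op 11: route key 48: smallest pos >= 48 is 64 -> NA
Op 12: add NC@49 -> ring=[49:NC,64:NA]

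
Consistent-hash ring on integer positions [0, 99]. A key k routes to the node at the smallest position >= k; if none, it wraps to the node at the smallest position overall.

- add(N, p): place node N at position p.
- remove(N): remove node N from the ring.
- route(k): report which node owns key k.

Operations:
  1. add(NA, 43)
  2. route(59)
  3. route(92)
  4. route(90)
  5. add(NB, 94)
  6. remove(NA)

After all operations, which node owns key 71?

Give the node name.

Answer: NB

Derivation:
Op 1: add NA@43 -> ring=[43:NA]
Op 2: route key 59: none >= 59, wrap to smallest pos 43 -> NA
Op 3: route key 92: none >= 92, wrap to smallest pos 43 -> NA
Op 4: route key 90: none >= 90, wrap to smallest pos 43 -> NA
Op 5: add NB@94 -> ring=[43:NA,94:NB]
Op 6: remove NA -> ring=[94:NB]
Final route key 71: smallest pos >= 71 is 94 -> NB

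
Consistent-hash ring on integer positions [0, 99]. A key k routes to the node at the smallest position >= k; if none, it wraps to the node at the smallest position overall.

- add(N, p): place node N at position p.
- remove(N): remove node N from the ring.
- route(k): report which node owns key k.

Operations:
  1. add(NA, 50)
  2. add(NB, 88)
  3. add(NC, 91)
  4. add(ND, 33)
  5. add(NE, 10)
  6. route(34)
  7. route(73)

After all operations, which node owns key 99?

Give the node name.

Answer: NE

Derivation:
Op 1: add NA@50 -> ring=[50:NA]
Op 2: add NB@88 -> ring=[50:NA,88:NB]
Op 3: add NC@91 -> ring=[50:NA,88:NB,91:NC]
Op 4: add ND@33 -> ring=[33:ND,50:NA,88:NB,91:NC]
Op 5: add NE@10 -> ring=[10:NE,33:ND,50:NA,88:NB,91:NC]
Op 6: route key 34: smallest pos >= 34 is 50 -> NA
Op 7: route key 73: smallest pos >= 73 is 88 -> NB
Final route key 99: none >= 99, wrap to smallest pos 10 -> NE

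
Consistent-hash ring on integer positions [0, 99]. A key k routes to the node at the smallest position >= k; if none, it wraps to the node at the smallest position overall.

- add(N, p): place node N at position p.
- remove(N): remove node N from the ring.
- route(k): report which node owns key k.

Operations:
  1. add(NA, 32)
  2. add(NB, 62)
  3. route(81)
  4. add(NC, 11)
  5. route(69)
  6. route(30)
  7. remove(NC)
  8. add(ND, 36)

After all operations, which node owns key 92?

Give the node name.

Op 1: add NA@32 -> ring=[32:NA]
Op 2: add NB@62 -> ring=[32:NA,62:NB]
Op 3: route key 81: none >= 81, wrap to smallest pos 32 -> NA
Op 4: add NC@11 -> ring=[11:NC,32:NA,62:NB]
Op 5: route key 69: none >= 69, wrap to smallest pos 11 -> NC
Op 6: route key 30: smallest pos >= 30 is 32 -> NA
Op 7: remove NC -> ring=[32:NA,62:NB]
Op 8: add ND@36 -> ring=[32:NA,36:ND,62:NB]
Final route key 92: none >= 92, wrap to smallest pos 32 -> NA

Answer: NA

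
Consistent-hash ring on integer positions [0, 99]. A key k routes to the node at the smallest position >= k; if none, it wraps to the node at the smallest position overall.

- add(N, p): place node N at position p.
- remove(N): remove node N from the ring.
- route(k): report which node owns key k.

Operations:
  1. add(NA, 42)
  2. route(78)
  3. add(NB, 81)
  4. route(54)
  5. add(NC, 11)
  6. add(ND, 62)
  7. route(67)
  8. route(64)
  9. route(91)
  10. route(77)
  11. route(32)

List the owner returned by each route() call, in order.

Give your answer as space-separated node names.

Op 1: add NA@42 -> ring=[42:NA]
Op 2: route key 78: none >= 78, wrap to smallest pos 42 -> NA
Op 3: add NB@81 -> ring=[42:NA,81:NB]
Op 4: route key 54: smallest pos >= 54 is 81 -> NB
Op 5: add NC@11 -> ring=[11:NC,42:NA,81:NB]
Op 6: add ND@62 -> ring=[11:NC,42:NA,62:ND,81:NB]
Op 7: route key 67: smallest pos >= 67 is 81 -> NB
Op 8: route key 64: smallest pos >= 64 is 81 -> NB
Op 9: route key 91: none >= 91, wrap to smallest pos 11 -> NC
Op 10: route key 77: smallest pos >= 77 is 81 -> NB
Op 11: route key 32: smallest pos >= 32 is 42 -> NA

Answer: NA NB NB NB NC NB NA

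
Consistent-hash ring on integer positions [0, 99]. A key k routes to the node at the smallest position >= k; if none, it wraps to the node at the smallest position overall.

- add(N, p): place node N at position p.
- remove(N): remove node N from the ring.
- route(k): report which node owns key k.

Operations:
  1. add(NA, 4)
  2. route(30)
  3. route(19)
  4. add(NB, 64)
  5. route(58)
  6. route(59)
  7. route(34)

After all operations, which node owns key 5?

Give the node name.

Answer: NB

Derivation:
Op 1: add NA@4 -> ring=[4:NA]
Op 2: route key 30: none >= 30, wrap to smallest pos 4 -> NA
Op 3: route key 19: none >= 19, wrap to smallest pos 4 -> NA
Op 4: add NB@64 -> ring=[4:NA,64:NB]
Op 5: route key 58: smallest pos >= 58 is 64 -> NB
Op 6: route key 59: smallest pos >= 59 is 64 -> NB
Op 7: route key 34: smallest pos >= 34 is 64 -> NB
Final route key 5: smallest pos >= 5 is 64 -> NB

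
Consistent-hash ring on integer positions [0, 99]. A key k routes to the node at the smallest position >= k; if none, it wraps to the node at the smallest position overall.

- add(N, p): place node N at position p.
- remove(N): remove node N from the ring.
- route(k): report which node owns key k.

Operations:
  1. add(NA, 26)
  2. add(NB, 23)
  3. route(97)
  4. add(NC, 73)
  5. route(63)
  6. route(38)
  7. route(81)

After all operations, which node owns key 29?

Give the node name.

Answer: NC

Derivation:
Op 1: add NA@26 -> ring=[26:NA]
Op 2: add NB@23 -> ring=[23:NB,26:NA]
Op 3: route key 97: none >= 97, wrap to smallest pos 23 -> NB
Op 4: add NC@73 -> ring=[23:NB,26:NA,73:NC]
Op 5: route key 63: smallest pos >= 63 is 73 -> NC
Op 6: route key 38: smallest pos >= 38 is 73 -> NC
Op 7: route key 81: none >= 81, wrap to smallest pos 23 -> NB
Final route key 29: smallest pos >= 29 is 73 -> NC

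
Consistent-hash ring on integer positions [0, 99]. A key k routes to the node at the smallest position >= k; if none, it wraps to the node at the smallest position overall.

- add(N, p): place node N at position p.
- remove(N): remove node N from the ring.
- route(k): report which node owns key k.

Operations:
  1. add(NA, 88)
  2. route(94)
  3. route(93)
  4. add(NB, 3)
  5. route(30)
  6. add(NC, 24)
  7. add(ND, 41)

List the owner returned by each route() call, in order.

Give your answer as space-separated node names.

Answer: NA NA NA

Derivation:
Op 1: add NA@88 -> ring=[88:NA]
Op 2: route key 94: none >= 94, wrap to smallest pos 88 -> NA
Op 3: route key 93: none >= 93, wrap to smallest pos 88 -> NA
Op 4: add NB@3 -> ring=[3:NB,88:NA]
Op 5: route key 30: smallest pos >= 30 is 88 -> NA
Op 6: add NC@24 -> ring=[3:NB,24:NC,88:NA]
Op 7: add ND@41 -> ring=[3:NB,24:NC,41:ND,88:NA]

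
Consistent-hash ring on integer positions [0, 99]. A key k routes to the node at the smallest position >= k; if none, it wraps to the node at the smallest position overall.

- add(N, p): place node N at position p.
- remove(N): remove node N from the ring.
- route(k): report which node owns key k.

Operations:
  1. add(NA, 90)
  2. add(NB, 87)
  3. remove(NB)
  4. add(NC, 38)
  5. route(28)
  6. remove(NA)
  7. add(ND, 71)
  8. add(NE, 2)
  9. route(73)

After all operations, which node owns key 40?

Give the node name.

Op 1: add NA@90 -> ring=[90:NA]
Op 2: add NB@87 -> ring=[87:NB,90:NA]
Op 3: remove NB -> ring=[90:NA]
Op 4: add NC@38 -> ring=[38:NC,90:NA]
Op 5: route key 28: smallest pos >= 28 is 38 -> NC
Op 6: remove NA -> ring=[38:NC]
Op 7: add ND@71 -> ring=[38:NC,71:ND]
Op 8: add NE@2 -> ring=[2:NE,38:NC,71:ND]
Op 9: route key 73: none >= 73, wrap to smallest pos 2 -> NE
Final route key 40: smallest pos >= 40 is 71 -> ND

Answer: ND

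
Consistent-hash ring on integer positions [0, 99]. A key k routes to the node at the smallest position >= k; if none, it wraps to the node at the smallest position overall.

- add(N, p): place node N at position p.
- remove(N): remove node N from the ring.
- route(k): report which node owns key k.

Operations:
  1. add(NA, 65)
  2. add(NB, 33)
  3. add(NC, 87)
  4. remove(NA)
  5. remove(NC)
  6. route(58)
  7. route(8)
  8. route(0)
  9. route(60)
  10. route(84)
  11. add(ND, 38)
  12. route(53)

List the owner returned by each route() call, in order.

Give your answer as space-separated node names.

Op 1: add NA@65 -> ring=[65:NA]
Op 2: add NB@33 -> ring=[33:NB,65:NA]
Op 3: add NC@87 -> ring=[33:NB,65:NA,87:NC]
Op 4: remove NA -> ring=[33:NB,87:NC]
Op 5: remove NC -> ring=[33:NB]
Op 6: route key 58: none >= 58, wrap to smallest pos 33 -> NB
Op 7: route key 8: smallest pos >= 8 is 33 -> NB
Op 8: route key 0: smallest pos >= 0 is 33 -> NB
Op 9: route key 60: none >= 60, wrap to smallest pos 33 -> NB
Op 10: route key 84: none >= 84, wrap to smallest pos 33 -> NB
Op 11: add ND@38 -> ring=[33:NB,38:ND]
Op 12: route key 53: none >= 53, wrap to smallest pos 33 -> NB

Answer: NB NB NB NB NB NB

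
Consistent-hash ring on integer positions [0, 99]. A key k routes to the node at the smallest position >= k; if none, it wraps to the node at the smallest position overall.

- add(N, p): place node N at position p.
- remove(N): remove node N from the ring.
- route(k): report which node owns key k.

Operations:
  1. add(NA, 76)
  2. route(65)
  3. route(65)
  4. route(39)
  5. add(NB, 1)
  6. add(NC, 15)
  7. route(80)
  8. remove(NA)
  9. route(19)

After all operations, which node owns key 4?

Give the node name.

Op 1: add NA@76 -> ring=[76:NA]
Op 2: route key 65: smallest pos >= 65 is 76 -> NA
Op 3: route key 65: smallest pos >= 65 is 76 -> NA
Op 4: route key 39: smallest pos >= 39 is 76 -> NA
Op 5: add NB@1 -> ring=[1:NB,76:NA]
Op 6: add NC@15 -> ring=[1:NB,15:NC,76:NA]
Op 7: route key 80: none >= 80, wrap to smallest pos 1 -> NB
Op 8: remove NA -> ring=[1:NB,15:NC]
Op 9: route key 19: none >= 19, wrap to smallest pos 1 -> NB
Final route key 4: smallest pos >= 4 is 15 -> NC

Answer: NC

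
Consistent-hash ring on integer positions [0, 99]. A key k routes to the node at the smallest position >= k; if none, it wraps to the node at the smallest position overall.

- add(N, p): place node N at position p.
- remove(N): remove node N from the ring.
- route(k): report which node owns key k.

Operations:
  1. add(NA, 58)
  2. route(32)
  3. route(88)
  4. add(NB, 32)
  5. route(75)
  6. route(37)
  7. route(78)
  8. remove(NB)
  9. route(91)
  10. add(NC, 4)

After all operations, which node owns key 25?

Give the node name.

Op 1: add NA@58 -> ring=[58:NA]
Op 2: route key 32: smallest pos >= 32 is 58 -> NA
Op 3: route key 88: none >= 88, wrap to smallest pos 58 -> NA
Op 4: add NB@32 -> ring=[32:NB,58:NA]
Op 5: route key 75: none >= 75, wrap to smallest pos 32 -> NB
Op 6: route key 37: smallest pos >= 37 is 58 -> NA
Op 7: route key 78: none >= 78, wrap to smallest pos 32 -> NB
Op 8: remove NB -> ring=[58:NA]
Op 9: route key 91: none >= 91, wrap to smallest pos 58 -> NA
Op 10: add NC@4 -> ring=[4:NC,58:NA]
Final route key 25: smallest pos >= 25 is 58 -> NA

Answer: NA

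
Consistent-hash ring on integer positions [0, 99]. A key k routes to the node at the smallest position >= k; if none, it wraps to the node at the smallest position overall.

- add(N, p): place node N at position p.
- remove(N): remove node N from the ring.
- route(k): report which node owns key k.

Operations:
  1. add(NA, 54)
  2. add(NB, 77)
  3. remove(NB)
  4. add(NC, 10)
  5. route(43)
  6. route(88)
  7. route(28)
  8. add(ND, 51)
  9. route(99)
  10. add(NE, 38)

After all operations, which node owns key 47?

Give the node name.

Op 1: add NA@54 -> ring=[54:NA]
Op 2: add NB@77 -> ring=[54:NA,77:NB]
Op 3: remove NB -> ring=[54:NA]
Op 4: add NC@10 -> ring=[10:NC,54:NA]
Op 5: route key 43: smallest pos >= 43 is 54 -> NA
Op 6: route key 88: none >= 88, wrap to smallest pos 10 -> NC
Op 7: route key 28: smallest pos >= 28 is 54 -> NA
Op 8: add ND@51 -> ring=[10:NC,51:ND,54:NA]
Op 9: route key 99: none >= 99, wrap to smallest pos 10 -> NC
Op 10: add NE@38 -> ring=[10:NC,38:NE,51:ND,54:NA]
Final route key 47: smallest pos >= 47 is 51 -> ND

Answer: ND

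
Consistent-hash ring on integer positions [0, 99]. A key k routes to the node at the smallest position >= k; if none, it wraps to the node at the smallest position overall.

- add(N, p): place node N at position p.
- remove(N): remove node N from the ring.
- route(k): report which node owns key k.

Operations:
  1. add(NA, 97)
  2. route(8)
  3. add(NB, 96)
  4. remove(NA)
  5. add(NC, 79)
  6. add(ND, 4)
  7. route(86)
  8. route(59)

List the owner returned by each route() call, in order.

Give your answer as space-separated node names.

Answer: NA NB NC

Derivation:
Op 1: add NA@97 -> ring=[97:NA]
Op 2: route key 8: smallest pos >= 8 is 97 -> NA
Op 3: add NB@96 -> ring=[96:NB,97:NA]
Op 4: remove NA -> ring=[96:NB]
Op 5: add NC@79 -> ring=[79:NC,96:NB]
Op 6: add ND@4 -> ring=[4:ND,79:NC,96:NB]
Op 7: route key 86: smallest pos >= 86 is 96 -> NB
Op 8: route key 59: smallest pos >= 59 is 79 -> NC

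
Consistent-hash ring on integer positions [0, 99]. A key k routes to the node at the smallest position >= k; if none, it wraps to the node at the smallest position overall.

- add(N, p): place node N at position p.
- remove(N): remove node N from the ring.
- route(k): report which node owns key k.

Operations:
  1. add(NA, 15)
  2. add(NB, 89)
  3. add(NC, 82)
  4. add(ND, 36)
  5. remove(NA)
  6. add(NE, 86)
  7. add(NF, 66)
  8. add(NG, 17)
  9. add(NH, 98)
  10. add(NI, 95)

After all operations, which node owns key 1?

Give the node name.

Answer: NG

Derivation:
Op 1: add NA@15 -> ring=[15:NA]
Op 2: add NB@89 -> ring=[15:NA,89:NB]
Op 3: add NC@82 -> ring=[15:NA,82:NC,89:NB]
Op 4: add ND@36 -> ring=[15:NA,36:ND,82:NC,89:NB]
Op 5: remove NA -> ring=[36:ND,82:NC,89:NB]
Op 6: add NE@86 -> ring=[36:ND,82:NC,86:NE,89:NB]
Op 7: add NF@66 -> ring=[36:ND,66:NF,82:NC,86:NE,89:NB]
Op 8: add NG@17 -> ring=[17:NG,36:ND,66:NF,82:NC,86:NE,89:NB]
Op 9: add NH@98 -> ring=[17:NG,36:ND,66:NF,82:NC,86:NE,89:NB,98:NH]
Op 10: add NI@95 -> ring=[17:NG,36:ND,66:NF,82:NC,86:NE,89:NB,95:NI,98:NH]
Final route key 1: smallest pos >= 1 is 17 -> NG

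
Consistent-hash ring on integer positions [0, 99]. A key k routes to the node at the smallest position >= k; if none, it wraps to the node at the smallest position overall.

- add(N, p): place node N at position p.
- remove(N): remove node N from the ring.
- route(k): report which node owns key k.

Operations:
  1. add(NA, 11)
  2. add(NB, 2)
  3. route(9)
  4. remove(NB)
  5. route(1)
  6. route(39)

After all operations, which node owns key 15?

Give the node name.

Op 1: add NA@11 -> ring=[11:NA]
Op 2: add NB@2 -> ring=[2:NB,11:NA]
Op 3: route key 9: smallest pos >= 9 is 11 -> NA
Op 4: remove NB -> ring=[11:NA]
Op 5: route key 1: smallest pos >= 1 is 11 -> NA
Op 6: route key 39: none >= 39, wrap to smallest pos 11 -> NA
Final route key 15: none >= 15, wrap to smallest pos 11 -> NA

Answer: NA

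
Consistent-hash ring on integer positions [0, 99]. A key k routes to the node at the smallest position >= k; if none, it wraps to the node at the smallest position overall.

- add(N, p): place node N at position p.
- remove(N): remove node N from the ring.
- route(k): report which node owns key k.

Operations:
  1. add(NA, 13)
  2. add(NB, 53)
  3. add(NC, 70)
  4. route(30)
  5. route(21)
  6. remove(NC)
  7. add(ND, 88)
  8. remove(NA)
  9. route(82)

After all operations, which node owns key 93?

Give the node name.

Op 1: add NA@13 -> ring=[13:NA]
Op 2: add NB@53 -> ring=[13:NA,53:NB]
Op 3: add NC@70 -> ring=[13:NA,53:NB,70:NC]
Op 4: route key 30: smallest pos >= 30 is 53 -> NB
Op 5: route key 21: smallest pos >= 21 is 53 -> NB
Op 6: remove NC -> ring=[13:NA,53:NB]
Op 7: add ND@88 -> ring=[13:NA,53:NB,88:ND]
Op 8: remove NA -> ring=[53:NB,88:ND]
Op 9: route key 82: smallest pos >= 82 is 88 -> ND
Final route key 93: none >= 93, wrap to smallest pos 53 -> NB

Answer: NB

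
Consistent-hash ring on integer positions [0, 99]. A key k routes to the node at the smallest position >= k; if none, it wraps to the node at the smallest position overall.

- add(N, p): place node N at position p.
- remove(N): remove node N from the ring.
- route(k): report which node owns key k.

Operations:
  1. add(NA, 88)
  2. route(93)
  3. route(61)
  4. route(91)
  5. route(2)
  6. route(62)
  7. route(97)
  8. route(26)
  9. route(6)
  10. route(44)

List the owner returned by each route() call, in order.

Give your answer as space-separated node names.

Op 1: add NA@88 -> ring=[88:NA]
Op 2: route key 93: none >= 93, wrap to smallest pos 88 -> NA
Op 3: route key 61: smallest pos >= 61 is 88 -> NA
Op 4: route key 91: none >= 91, wrap to smallest pos 88 -> NA
Op 5: route key 2: smallest pos >= 2 is 88 -> NA
Op 6: route key 62: smallest pos >= 62 is 88 -> NA
Op 7: route key 97: none >= 97, wrap to smallest pos 88 -> NA
Op 8: route key 26: smallest pos >= 26 is 88 -> NA
Op 9: route key 6: smallest pos >= 6 is 88 -> NA
Op 10: route key 44: smallest pos >= 44 is 88 -> NA

Answer: NA NA NA NA NA NA NA NA NA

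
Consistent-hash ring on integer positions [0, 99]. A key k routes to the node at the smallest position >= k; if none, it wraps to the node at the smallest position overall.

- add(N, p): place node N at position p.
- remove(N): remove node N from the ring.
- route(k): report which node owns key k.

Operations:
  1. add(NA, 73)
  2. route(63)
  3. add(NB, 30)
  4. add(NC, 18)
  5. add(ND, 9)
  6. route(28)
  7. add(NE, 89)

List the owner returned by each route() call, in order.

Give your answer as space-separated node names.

Answer: NA NB

Derivation:
Op 1: add NA@73 -> ring=[73:NA]
Op 2: route key 63: smallest pos >= 63 is 73 -> NA
Op 3: add NB@30 -> ring=[30:NB,73:NA]
Op 4: add NC@18 -> ring=[18:NC,30:NB,73:NA]
Op 5: add ND@9 -> ring=[9:ND,18:NC,30:NB,73:NA]
Op 6: route key 28: smallest pos >= 28 is 30 -> NB
Op 7: add NE@89 -> ring=[9:ND,18:NC,30:NB,73:NA,89:NE]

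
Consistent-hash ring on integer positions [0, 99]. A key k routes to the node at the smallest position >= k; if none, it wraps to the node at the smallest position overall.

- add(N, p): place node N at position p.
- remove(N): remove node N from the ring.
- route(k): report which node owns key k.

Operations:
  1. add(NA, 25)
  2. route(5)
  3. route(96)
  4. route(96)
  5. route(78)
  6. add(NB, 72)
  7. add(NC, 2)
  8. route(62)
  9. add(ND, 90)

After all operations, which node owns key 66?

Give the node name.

Answer: NB

Derivation:
Op 1: add NA@25 -> ring=[25:NA]
Op 2: route key 5: smallest pos >= 5 is 25 -> NA
Op 3: route key 96: none >= 96, wrap to smallest pos 25 -> NA
Op 4: route key 96: none >= 96, wrap to smallest pos 25 -> NA
Op 5: route key 78: none >= 78, wrap to smallest pos 25 -> NA
Op 6: add NB@72 -> ring=[25:NA,72:NB]
Op 7: add NC@2 -> ring=[2:NC,25:NA,72:NB]
Op 8: route key 62: smallest pos >= 62 is 72 -> NB
Op 9: add ND@90 -> ring=[2:NC,25:NA,72:NB,90:ND]
Final route key 66: smallest pos >= 66 is 72 -> NB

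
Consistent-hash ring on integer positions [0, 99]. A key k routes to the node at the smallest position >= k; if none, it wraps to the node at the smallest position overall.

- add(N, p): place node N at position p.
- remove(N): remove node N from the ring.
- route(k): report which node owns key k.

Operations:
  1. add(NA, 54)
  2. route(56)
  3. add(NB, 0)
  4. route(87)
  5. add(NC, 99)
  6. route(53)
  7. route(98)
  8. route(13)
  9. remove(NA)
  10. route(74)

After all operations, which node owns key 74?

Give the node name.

Answer: NC

Derivation:
Op 1: add NA@54 -> ring=[54:NA]
Op 2: route key 56: none >= 56, wrap to smallest pos 54 -> NA
Op 3: add NB@0 -> ring=[0:NB,54:NA]
Op 4: route key 87: none >= 87, wrap to smallest pos 0 -> NB
Op 5: add NC@99 -> ring=[0:NB,54:NA,99:NC]
Op 6: route key 53: smallest pos >= 53 is 54 -> NA
Op 7: route key 98: smallest pos >= 98 is 99 -> NC
Op 8: route key 13: smallest pos >= 13 is 54 -> NA
Op 9: remove NA -> ring=[0:NB,99:NC]
Op 10: route key 74: smallest pos >= 74 is 99 -> NC
Final route key 74: smallest pos >= 74 is 99 -> NC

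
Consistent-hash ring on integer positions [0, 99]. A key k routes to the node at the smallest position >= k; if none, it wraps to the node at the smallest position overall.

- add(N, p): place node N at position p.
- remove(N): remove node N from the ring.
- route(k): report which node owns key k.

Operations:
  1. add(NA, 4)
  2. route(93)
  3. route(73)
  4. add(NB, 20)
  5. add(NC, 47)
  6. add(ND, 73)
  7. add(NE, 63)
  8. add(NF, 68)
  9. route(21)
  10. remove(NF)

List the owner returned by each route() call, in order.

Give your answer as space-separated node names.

Answer: NA NA NC

Derivation:
Op 1: add NA@4 -> ring=[4:NA]
Op 2: route key 93: none >= 93, wrap to smallest pos 4 -> NA
Op 3: route key 73: none >= 73, wrap to smallest pos 4 -> NA
Op 4: add NB@20 -> ring=[4:NA,20:NB]
Op 5: add NC@47 -> ring=[4:NA,20:NB,47:NC]
Op 6: add ND@73 -> ring=[4:NA,20:NB,47:NC,73:ND]
Op 7: add NE@63 -> ring=[4:NA,20:NB,47:NC,63:NE,73:ND]
Op 8: add NF@68 -> ring=[4:NA,20:NB,47:NC,63:NE,68:NF,73:ND]
Op 9: route key 21: smallest pos >= 21 is 47 -> NC
Op 10: remove NF -> ring=[4:NA,20:NB,47:NC,63:NE,73:ND]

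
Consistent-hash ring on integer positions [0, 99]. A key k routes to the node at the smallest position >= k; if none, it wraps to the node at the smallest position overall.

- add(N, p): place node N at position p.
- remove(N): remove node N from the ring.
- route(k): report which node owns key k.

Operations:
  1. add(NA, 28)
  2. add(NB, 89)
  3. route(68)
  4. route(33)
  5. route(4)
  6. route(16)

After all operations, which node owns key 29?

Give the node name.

Answer: NB

Derivation:
Op 1: add NA@28 -> ring=[28:NA]
Op 2: add NB@89 -> ring=[28:NA,89:NB]
Op 3: route key 68: smallest pos >= 68 is 89 -> NB
Op 4: route key 33: smallest pos >= 33 is 89 -> NB
Op 5: route key 4: smallest pos >= 4 is 28 -> NA
Op 6: route key 16: smallest pos >= 16 is 28 -> NA
Final route key 29: smallest pos >= 29 is 89 -> NB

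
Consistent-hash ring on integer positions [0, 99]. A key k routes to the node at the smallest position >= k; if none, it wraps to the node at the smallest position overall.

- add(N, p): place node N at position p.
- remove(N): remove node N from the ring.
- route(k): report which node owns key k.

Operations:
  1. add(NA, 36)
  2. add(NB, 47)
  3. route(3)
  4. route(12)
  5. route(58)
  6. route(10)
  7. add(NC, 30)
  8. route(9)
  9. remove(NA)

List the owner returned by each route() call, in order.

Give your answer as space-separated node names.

Op 1: add NA@36 -> ring=[36:NA]
Op 2: add NB@47 -> ring=[36:NA,47:NB]
Op 3: route key 3: smallest pos >= 3 is 36 -> NA
Op 4: route key 12: smallest pos >= 12 is 36 -> NA
Op 5: route key 58: none >= 58, wrap to smallest pos 36 -> NA
Op 6: route key 10: smallest pos >= 10 is 36 -> NA
Op 7: add NC@30 -> ring=[30:NC,36:NA,47:NB]
Op 8: route key 9: smallest pos >= 9 is 30 -> NC
Op 9: remove NA -> ring=[30:NC,47:NB]

Answer: NA NA NA NA NC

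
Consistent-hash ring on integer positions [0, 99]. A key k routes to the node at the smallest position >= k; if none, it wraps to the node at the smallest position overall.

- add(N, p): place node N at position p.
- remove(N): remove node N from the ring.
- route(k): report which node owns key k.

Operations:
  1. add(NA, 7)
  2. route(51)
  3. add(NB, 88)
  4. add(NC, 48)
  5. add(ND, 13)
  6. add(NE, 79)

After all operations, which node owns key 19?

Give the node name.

Op 1: add NA@7 -> ring=[7:NA]
Op 2: route key 51: none >= 51, wrap to smallest pos 7 -> NA
Op 3: add NB@88 -> ring=[7:NA,88:NB]
Op 4: add NC@48 -> ring=[7:NA,48:NC,88:NB]
Op 5: add ND@13 -> ring=[7:NA,13:ND,48:NC,88:NB]
Op 6: add NE@79 -> ring=[7:NA,13:ND,48:NC,79:NE,88:NB]
Final route key 19: smallest pos >= 19 is 48 -> NC

Answer: NC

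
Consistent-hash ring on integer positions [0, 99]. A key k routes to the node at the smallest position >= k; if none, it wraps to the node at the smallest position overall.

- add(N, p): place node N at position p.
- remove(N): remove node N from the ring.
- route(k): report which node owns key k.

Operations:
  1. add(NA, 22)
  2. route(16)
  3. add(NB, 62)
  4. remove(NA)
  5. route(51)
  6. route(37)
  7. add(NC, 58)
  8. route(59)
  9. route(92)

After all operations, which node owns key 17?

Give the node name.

Answer: NC

Derivation:
Op 1: add NA@22 -> ring=[22:NA]
Op 2: route key 16: smallest pos >= 16 is 22 -> NA
Op 3: add NB@62 -> ring=[22:NA,62:NB]
Op 4: remove NA -> ring=[62:NB]
Op 5: route key 51: smallest pos >= 51 is 62 -> NB
Op 6: route key 37: smallest pos >= 37 is 62 -> NB
Op 7: add NC@58 -> ring=[58:NC,62:NB]
Op 8: route key 59: smallest pos >= 59 is 62 -> NB
Op 9: route key 92: none >= 92, wrap to smallest pos 58 -> NC
Final route key 17: smallest pos >= 17 is 58 -> NC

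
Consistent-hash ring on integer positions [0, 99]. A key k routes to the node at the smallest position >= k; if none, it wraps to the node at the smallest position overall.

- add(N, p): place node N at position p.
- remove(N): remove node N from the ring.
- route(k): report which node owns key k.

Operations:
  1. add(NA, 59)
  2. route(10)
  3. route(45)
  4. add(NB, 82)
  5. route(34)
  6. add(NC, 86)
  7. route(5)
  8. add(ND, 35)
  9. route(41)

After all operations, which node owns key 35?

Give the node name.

Answer: ND

Derivation:
Op 1: add NA@59 -> ring=[59:NA]
Op 2: route key 10: smallest pos >= 10 is 59 -> NA
Op 3: route key 45: smallest pos >= 45 is 59 -> NA
Op 4: add NB@82 -> ring=[59:NA,82:NB]
Op 5: route key 34: smallest pos >= 34 is 59 -> NA
Op 6: add NC@86 -> ring=[59:NA,82:NB,86:NC]
Op 7: route key 5: smallest pos >= 5 is 59 -> NA
Op 8: add ND@35 -> ring=[35:ND,59:NA,82:NB,86:NC]
Op 9: route key 41: smallest pos >= 41 is 59 -> NA
Final route key 35: smallest pos >= 35 is 35 -> ND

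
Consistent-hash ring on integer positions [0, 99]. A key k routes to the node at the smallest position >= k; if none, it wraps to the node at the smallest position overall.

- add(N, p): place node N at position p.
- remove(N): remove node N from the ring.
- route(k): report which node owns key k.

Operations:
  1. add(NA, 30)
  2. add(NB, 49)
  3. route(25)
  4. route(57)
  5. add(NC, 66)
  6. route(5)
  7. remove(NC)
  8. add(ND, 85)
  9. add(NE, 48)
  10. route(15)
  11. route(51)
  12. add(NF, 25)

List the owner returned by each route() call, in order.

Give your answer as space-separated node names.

Answer: NA NA NA NA ND

Derivation:
Op 1: add NA@30 -> ring=[30:NA]
Op 2: add NB@49 -> ring=[30:NA,49:NB]
Op 3: route key 25: smallest pos >= 25 is 30 -> NA
Op 4: route key 57: none >= 57, wrap to smallest pos 30 -> NA
Op 5: add NC@66 -> ring=[30:NA,49:NB,66:NC]
Op 6: route key 5: smallest pos >= 5 is 30 -> NA
Op 7: remove NC -> ring=[30:NA,49:NB]
Op 8: add ND@85 -> ring=[30:NA,49:NB,85:ND]
Op 9: add NE@48 -> ring=[30:NA,48:NE,49:NB,85:ND]
Op 10: route key 15: smallest pos >= 15 is 30 -> NA
Op 11: route key 51: smallest pos >= 51 is 85 -> ND
Op 12: add NF@25 -> ring=[25:NF,30:NA,48:NE,49:NB,85:ND]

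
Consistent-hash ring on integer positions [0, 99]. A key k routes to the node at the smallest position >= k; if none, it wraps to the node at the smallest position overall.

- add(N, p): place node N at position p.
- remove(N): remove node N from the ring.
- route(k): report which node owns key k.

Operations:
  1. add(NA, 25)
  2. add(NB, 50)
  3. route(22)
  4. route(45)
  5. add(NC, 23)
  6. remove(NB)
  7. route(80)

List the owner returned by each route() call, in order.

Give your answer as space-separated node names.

Answer: NA NB NC

Derivation:
Op 1: add NA@25 -> ring=[25:NA]
Op 2: add NB@50 -> ring=[25:NA,50:NB]
Op 3: route key 22: smallest pos >= 22 is 25 -> NA
Op 4: route key 45: smallest pos >= 45 is 50 -> NB
Op 5: add NC@23 -> ring=[23:NC,25:NA,50:NB]
Op 6: remove NB -> ring=[23:NC,25:NA]
Op 7: route key 80: none >= 80, wrap to smallest pos 23 -> NC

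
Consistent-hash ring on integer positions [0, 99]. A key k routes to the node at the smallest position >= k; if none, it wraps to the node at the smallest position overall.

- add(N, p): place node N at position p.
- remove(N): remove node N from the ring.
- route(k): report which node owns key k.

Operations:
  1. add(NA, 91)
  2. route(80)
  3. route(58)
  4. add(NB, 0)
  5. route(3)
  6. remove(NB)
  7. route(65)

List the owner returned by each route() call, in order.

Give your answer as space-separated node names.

Op 1: add NA@91 -> ring=[91:NA]
Op 2: route key 80: smallest pos >= 80 is 91 -> NA
Op 3: route key 58: smallest pos >= 58 is 91 -> NA
Op 4: add NB@0 -> ring=[0:NB,91:NA]
Op 5: route key 3: smallest pos >= 3 is 91 -> NA
Op 6: remove NB -> ring=[91:NA]
Op 7: route key 65: smallest pos >= 65 is 91 -> NA

Answer: NA NA NA NA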